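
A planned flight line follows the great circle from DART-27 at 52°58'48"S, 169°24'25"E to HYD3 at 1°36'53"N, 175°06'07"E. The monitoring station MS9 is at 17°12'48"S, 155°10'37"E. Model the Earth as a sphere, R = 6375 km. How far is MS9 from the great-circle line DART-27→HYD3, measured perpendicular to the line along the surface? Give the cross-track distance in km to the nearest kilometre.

1950 km

DART-27: φ = -52.98000°, λ = +169.40694°
HYD3: φ = +1.61472°, λ = +175.10194°
MS9: φ = -17.21333°, λ = +155.17694°
δ₁₃ = central angle DART-27→MS9 = 0.653835 rad  (haversine)
θ₁₃ = bearing DART-27→MS9 = 337.291°,  θ₁₂ = bearing DART-27→HYD3 = 6.972°
dₓₜ = R·arcsin(sin δ₁₃ · sin(θ₁₃ − θ₁₂)) = 6375·arcsin(0.60823·sin(330.319°)) = -1950.276 km
|dₓₜ| = 1950.276 km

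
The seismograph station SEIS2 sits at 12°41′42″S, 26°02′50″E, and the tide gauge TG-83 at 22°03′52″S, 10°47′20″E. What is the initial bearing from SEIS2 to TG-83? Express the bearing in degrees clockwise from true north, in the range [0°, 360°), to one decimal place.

SEIS2: φ = -12.69500°, λ = +26.04722°
TG-83: φ = -22.06444°, λ = +10.78889°
Δλ = -15.2583°
y = sin Δλ · cos φ₂ = -0.243897
x = cos φ₁ sin φ₂ − sin φ₁ cos φ₂ cos Δλ = -0.169979
θ = atan2(y, x) = -124.8738° → 235.1262° (mod 360°)

235.1°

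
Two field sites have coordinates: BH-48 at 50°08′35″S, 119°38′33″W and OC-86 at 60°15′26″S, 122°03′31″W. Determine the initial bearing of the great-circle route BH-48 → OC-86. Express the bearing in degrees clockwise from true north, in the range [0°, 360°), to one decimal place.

186.8°

BH-48: φ = -50.14306°, λ = -119.64250°
OC-86: φ = -60.25722°, λ = -122.05861°
Δλ = -2.4161°
y = sin Δλ · cos φ₂ = -0.020914
x = cos φ₁ sin φ₂ − sin φ₁ cos φ₂ cos Δλ = -0.175949
θ = atan2(y, x) = -173.2213° → 186.7787° (mod 360°)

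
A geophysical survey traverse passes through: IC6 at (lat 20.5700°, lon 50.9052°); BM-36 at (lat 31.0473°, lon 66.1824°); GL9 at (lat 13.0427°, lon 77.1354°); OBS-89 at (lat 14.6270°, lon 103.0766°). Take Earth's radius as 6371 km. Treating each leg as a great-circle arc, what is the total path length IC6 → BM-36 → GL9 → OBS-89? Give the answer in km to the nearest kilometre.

7019 km

IC6→BM-36: c = 0.301197 rad, d = 1918.93 km
BM-36→GL9: c = 0.360197 rad, d = 2294.82 km
GL9→OBS-89: c = 0.440258 rad, d = 2804.88 km
Total = 1918.93 + 2294.82 + 2804.88 = 7018.63 km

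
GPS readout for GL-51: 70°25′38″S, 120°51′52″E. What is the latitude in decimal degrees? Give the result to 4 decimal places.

70.4272°S

70° + 25′/60 + 38″/3600 = 70 + 0.41667 + 0.01056 = 70.4272°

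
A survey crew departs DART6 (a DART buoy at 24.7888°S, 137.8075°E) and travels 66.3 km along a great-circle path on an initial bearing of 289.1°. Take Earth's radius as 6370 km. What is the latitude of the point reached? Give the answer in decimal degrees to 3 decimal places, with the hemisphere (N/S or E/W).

24.592°S

δ = d/R = 66.3/6370 = 0.010408 rad
φ₂ = arcsin(sin φ₁ cos δ + cos φ₁ sin δ cos θ)
   = arcsin(-0.41927·0.99995 + 0.90786·0.01041·0.32722) = -24.59239°
λ₂ = λ₁ + atan2(sin θ sin δ cos φ₁, cos δ − sin φ₁ sin φ₂) = 137.18777°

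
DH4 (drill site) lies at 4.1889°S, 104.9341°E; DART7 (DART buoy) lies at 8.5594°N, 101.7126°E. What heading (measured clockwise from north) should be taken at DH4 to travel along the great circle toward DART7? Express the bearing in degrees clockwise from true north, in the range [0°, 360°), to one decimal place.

Δλ = -3.2215°
y = sin Δλ · cos φ₂ = -0.055570
x = cos φ₁ sin φ₂ − sin φ₁ cos φ₂ cos Δλ = 0.220554
θ = atan2(y, x) = -14.1417° → 345.8583° (mod 360°)

345.9°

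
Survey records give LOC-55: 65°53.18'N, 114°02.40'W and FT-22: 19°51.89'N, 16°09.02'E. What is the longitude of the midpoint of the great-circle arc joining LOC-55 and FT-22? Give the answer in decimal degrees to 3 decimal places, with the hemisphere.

LOC-55: φ = +65.88633°, λ = -114.04000°
FT-22: φ = +19.86483°, λ = +16.15033°
Bx = cos φ₂ cos Δλ = -0.606930,  By = cos φ₂ sin Δλ = 0.718450
φₘ = atan2(sin φ₁ + sin φ₂, √((cos φ₁ + Bx)² + By²)) = 59.24481°
λₘ = λ₁ + atan2(By, cos φ₁ + Bx) = -8.60388°

8.604°W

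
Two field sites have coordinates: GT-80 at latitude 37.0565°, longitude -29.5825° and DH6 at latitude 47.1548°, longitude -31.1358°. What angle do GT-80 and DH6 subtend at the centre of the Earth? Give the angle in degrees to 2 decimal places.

10.16°

Δφ = 10.0983°,  Δλ = -1.5533°
a = sin²(Δφ/2) + cos φ₁ cos φ₂ sin²(Δλ/2) = 0.007846
c = 2·arcsin(√a) = 0.177382 rad = 10.1633°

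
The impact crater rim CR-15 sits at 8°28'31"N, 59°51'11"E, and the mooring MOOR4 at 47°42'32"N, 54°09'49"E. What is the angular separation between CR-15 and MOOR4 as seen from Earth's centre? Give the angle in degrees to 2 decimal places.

CR-15: φ = +8.47528°, λ = +59.85306°
MOOR4: φ = +47.70889°, λ = +54.16361°
Δφ = 39.2336°,  Δλ = -5.6894°
a = sin²(Δφ/2) + cos φ₁ cos φ₂ sin²(Δλ/2) = 0.114353
c = 2·arcsin(√a) = 0.689923 rad = 39.5297°

39.53°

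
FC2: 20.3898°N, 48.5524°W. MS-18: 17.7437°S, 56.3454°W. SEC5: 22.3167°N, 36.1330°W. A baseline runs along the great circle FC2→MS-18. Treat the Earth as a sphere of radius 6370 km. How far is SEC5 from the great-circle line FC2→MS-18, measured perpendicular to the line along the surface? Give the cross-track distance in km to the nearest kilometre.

δ₁₃ = central angle FC2→SEC5 = 0.204596 rad  (haversine)
θ₁₃ = bearing FC2→SEC5 = 78.310°,  θ₁₂ = bearing FC2→MS-18 = 191.870°
dₓₜ = R·arcsin(sin δ₁₃ · sin(θ₁₃ − θ₁₂)) = 6370·arcsin(0.20317·sin(-113.560°)) = -1193.287 km
|dₓₜ| = 1193.287 km

1193 km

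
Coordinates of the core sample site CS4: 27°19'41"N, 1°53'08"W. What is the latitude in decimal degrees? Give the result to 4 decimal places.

27.3281°N

27° + 19′/60 + 41″/3600 = 27 + 0.31667 + 0.01139 = 27.3281°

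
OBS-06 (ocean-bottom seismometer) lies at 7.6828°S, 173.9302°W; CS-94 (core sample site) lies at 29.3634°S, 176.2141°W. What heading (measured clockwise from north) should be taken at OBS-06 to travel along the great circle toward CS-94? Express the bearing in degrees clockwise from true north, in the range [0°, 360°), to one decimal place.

185.4°

Δλ = -2.2839°
y = sin Δλ · cos φ₂ = -0.034731
x = cos φ₁ sin φ₂ − sin φ₁ cos φ₂ cos Δλ = -0.369525
θ = atan2(y, x) = -174.6306° → 185.3694° (mod 360°)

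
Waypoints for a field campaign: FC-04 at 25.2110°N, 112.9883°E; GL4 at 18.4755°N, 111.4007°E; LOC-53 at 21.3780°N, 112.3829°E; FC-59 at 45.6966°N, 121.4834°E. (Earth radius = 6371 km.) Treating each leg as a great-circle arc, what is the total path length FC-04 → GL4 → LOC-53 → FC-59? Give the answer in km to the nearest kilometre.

FC-04→GL4: c = 0.120333 rad, d = 766.64 km
GL4→LOC-53: c = 0.053159 rad, d = 338.68 km
LOC-53→FC-59: c = 0.443902 rad, d = 2828.10 km
Total = 766.64 + 338.68 + 2828.10 = 3933.42 km

3933 km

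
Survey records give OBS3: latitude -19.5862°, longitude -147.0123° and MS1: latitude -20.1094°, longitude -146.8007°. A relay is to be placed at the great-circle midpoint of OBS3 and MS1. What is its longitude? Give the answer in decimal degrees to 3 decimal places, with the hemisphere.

146.907°W

Bx = cos φ₂ cos Δλ = 0.939031,  By = cos φ₂ sin Δλ = 0.003468
φₘ = atan2(sin φ₁ + sin φ₂, √((cos φ₁ + Bx)² + By²)) = -19.84783°
λₘ = λ₁ + atan2(By, cos φ₁ + Bx) = -146.90667°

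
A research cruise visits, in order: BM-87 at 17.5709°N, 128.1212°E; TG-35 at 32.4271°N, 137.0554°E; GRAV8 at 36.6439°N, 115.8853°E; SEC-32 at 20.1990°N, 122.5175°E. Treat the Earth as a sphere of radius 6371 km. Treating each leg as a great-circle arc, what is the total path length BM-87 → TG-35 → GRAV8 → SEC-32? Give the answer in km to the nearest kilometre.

5809 km

BM-87→TG-35: c = 0.294975 rad, d = 1879.29 km
TG-35→GRAV8: c = 0.312439 rad, d = 1990.55 km
GRAV8→SEC-32: c = 0.304312 rad, d = 1938.77 km
Total = 1879.29 + 1990.55 + 1938.77 = 5808.61 km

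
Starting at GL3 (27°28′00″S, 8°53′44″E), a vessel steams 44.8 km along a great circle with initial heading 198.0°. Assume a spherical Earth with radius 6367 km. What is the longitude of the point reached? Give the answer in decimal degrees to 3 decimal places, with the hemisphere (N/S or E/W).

8.755°E

GL3: φ = -27.46667°, λ = +8.89556°
δ = d/R = 44.8/6367 = 0.007036 rad
φ₂ = arcsin(sin φ₁ cos δ + cos φ₁ sin δ cos θ)
   = arcsin(-0.46123·0.99998 + 0.88728·0.00704·-0.95106) = -27.85001°
λ₂ = λ₁ + atan2(sin θ sin δ cos φ₁, cos δ − sin φ₁ sin φ₂) = 8.75466°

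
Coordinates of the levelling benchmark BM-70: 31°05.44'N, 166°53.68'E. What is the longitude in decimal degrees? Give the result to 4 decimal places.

166° + 53.68′/60 = 166 + 0.89467 = 166.8947°

166.8947°E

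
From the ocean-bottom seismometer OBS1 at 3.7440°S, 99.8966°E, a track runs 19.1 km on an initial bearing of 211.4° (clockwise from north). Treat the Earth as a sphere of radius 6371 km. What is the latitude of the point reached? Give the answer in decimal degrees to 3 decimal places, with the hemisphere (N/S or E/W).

δ = d/R = 19.1/6371 = 0.002998 rad
φ₂ = arcsin(sin φ₁ cos δ + cos φ₁ sin δ cos θ)
   = arcsin(-0.06530·1.00000 + 0.99787·0.00300·-0.85355) = -3.89061°
λ₂ = λ₁ + atan2(sin θ sin δ cos φ₁, cos δ − sin φ₁ sin φ₂) = 99.80690°

3.891°S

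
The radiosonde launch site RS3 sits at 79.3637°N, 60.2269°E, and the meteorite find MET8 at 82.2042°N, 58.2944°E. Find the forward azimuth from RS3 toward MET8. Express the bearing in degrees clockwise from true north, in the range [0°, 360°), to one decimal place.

354.7°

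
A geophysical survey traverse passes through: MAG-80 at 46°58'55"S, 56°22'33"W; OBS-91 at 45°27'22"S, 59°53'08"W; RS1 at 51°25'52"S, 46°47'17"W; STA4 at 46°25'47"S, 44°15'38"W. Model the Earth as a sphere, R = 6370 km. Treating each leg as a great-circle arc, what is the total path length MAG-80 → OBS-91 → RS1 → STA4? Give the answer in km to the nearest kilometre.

2074 km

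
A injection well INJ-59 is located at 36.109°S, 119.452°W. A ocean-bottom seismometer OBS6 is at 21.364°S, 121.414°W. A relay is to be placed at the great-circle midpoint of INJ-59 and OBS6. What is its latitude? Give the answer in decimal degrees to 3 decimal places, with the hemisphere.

28.740°S

Bx = cos φ₂ cos Δλ = 0.930739,  By = cos φ₂ sin Δλ = -0.031884
φₘ = atan2(sin φ₁ + sin φ₂, √((cos φ₁ + Bx)² + By²)) = -28.74002°
λₘ = λ₁ + atan2(By, cos φ₁ + Bx) = -120.50260°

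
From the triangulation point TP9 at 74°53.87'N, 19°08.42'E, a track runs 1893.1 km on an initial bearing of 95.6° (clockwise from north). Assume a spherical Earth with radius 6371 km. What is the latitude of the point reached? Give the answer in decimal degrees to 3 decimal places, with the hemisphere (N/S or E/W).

TP9: φ = +74.89783°, λ = +19.14033°
δ = d/R = 1893.1/6371 = 0.297143 rad
φ₂ = arcsin(sin φ₁ cos δ + cos φ₁ sin δ cos θ)
   = arcsin(0.96546·0.95618 + 0.26054·0.29279·-0.09758) = 66.30663°
λ₂ = λ₁ + atan2(sin θ sin δ cos φ₁, cos δ − sin φ₁ sin φ₂) = 65.62103°

66.307°N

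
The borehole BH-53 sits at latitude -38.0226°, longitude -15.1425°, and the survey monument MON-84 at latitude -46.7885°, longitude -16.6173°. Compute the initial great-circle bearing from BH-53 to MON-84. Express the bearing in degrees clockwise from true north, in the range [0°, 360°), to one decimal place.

186.6°

Δλ = -1.4748°
y = sin Δλ · cos φ₂ = -0.017622
x = cos φ₁ sin φ₂ − sin φ₁ cos φ₂ cos Δλ = -0.152537
θ = atan2(y, x) = -173.4100° → 186.5900° (mod 360°)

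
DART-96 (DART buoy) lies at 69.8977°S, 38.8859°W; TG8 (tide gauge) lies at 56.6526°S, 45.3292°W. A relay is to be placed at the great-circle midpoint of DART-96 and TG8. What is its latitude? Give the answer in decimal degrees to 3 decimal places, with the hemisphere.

Bx = cos φ₂ cos Δλ = 0.546242,  By = cos φ₂ sin Δλ = -0.061689
φₘ = atan2(sin φ₁ + sin φ₂, √((cos φ₁ + Bx)² + By²)) = -63.30960°
λₘ = λ₁ + atan2(By, cos φ₁ + Bx) = -42.85119°

63.310°S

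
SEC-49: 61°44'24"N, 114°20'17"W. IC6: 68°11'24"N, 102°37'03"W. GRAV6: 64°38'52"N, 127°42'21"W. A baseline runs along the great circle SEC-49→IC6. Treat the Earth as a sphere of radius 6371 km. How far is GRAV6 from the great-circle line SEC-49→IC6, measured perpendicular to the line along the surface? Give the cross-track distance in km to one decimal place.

742.3 km

SEC-49: φ = +61.74000°, λ = -114.33806°
IC6: φ = +68.19000°, λ = -102.61750°
GRAV6: φ = +64.64778°, λ = -127.70583°
δ₁₃ = central angle SEC-49→GRAV6 = 0.116516 rad  (haversine)
θ₁₃ = bearing SEC-49→GRAV6 = 301.619°,  θ₁₂ = bearing SEC-49→IC6 = 32.349°
dₓₜ = R·arcsin(sin δ₁₃ · sin(θ₁₃ − θ₁₂)) = 6371·arcsin(0.11625·sin(269.270°)) = -742.265 km
|dₓₜ| = 742.265 km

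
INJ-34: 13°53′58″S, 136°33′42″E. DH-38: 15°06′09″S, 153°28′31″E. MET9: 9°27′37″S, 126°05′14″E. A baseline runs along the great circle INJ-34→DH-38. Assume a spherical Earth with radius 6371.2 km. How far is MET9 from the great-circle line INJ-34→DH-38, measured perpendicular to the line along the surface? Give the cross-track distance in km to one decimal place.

339.9 km

INJ-34: φ = -13.89944°, λ = +136.56167°
DH-38: φ = -15.10250°, λ = +153.47528°
MET9: φ = -9.46028°, λ = +126.08722°
δ₁₃ = central angle INJ-34→MET9 = 0.195018 rad  (haversine)
θ₁₃ = bearing INJ-34→MET9 = 292.274°,  θ₁₂ = bearing INJ-34→DH-38 = 96.304°
dₓₜ = R·arcsin(sin δ₁₃ · sin(θ₁₃ − θ₁₂)) = 6371.2·arcsin(0.19378·sin(195.971°)) = -339.864 km
|dₓₜ| = 339.864 km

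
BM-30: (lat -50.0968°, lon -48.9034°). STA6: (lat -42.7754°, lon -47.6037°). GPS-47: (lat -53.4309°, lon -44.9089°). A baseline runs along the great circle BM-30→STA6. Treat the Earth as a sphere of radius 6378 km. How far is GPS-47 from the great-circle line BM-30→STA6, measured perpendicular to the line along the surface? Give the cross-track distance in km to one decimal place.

311.6 km

δ₁₃ = central angle BM-30→GPS-47 = 0.072418 rad  (haversine)
θ₁₃ = bearing BM-30→GPS-47 = 144.998°,  θ₁₂ = bearing BM-30→STA6 = 7.452°
dₓₜ = R·arcsin(sin δ₁₃ · sin(θ₁₃ − θ₁₂)) = 6378·arcsin(0.07236·sin(137.546°)) = 311.622 km
|dₓₜ| = 311.622 km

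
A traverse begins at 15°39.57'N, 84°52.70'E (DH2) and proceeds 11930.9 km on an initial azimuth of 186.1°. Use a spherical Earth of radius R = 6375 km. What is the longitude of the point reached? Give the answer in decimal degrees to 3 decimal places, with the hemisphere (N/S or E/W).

20.997°W

DH2: φ = +15.65950°, λ = +84.87833°
δ = d/R = 11930.9/6375 = 1.871514 rad
φ₂ = arcsin(sin φ₁ cos δ + cos φ₁ sin δ cos θ)
   = arcsin(0.26992·-0.29621 + 0.96288·0.95512·-0.99434) = -83.94288°
λ₂ = λ₁ + atan2(sin θ sin δ cos φ₁, cos δ − sin φ₁ sin φ₂) = -20.99667°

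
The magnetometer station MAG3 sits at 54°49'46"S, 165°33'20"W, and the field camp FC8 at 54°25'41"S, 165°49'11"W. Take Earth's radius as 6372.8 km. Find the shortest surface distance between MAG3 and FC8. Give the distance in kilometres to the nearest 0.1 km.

MAG3: φ = -54.82944°, λ = -165.55556°
FC8: φ = -54.42806°, λ = -165.81972°
Δφ = 0.4014°,  Δλ = -0.2642°
a = sin²(Δφ/2) + cos φ₁ cos φ₂ sin²(Δλ/2) = 0.000014
c = 2·arcsin(√a) = 0.007497 rad = 0.4295°
d = R·c = 6372.8 × 0.007497 = 47.8 km

47.8 km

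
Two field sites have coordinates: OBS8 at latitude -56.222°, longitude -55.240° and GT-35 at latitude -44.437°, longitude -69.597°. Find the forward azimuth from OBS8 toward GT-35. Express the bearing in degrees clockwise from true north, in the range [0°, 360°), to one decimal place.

316.4°

Δλ = -14.3570°
y = sin Δλ · cos φ₂ = -0.177051
x = cos φ₁ sin φ₂ − sin φ₁ cos φ₂ cos Δλ = 0.185705
θ = atan2(y, x) = -43.6334° → 316.3666° (mod 360°)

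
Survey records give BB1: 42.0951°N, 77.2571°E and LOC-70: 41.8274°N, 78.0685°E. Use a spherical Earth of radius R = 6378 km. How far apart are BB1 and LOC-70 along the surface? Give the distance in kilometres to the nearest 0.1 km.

Δφ = -0.2677°,  Δλ = 0.8114°
a = sin²(Δφ/2) + cos φ₁ cos φ₂ sin²(Δλ/2) = 0.000033
c = 2·arcsin(√a) = 0.011520 rad = 0.6601°
d = R·c = 6378 × 0.011520 = 73.5 km

73.5 km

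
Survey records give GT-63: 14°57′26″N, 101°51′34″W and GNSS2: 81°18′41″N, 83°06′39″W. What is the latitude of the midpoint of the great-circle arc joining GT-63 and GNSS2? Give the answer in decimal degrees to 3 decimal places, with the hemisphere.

48.312°N

GT-63: φ = +14.95722°, λ = -101.85944°
GNSS2: φ = +81.31139°, λ = -83.11083°
Bx = cos φ₂ cos Δλ = 0.143049,  By = cos φ₂ sin Δλ = 0.048555
φₘ = atan2(sin φ₁ + sin φ₂, √((cos φ₁ + Bx)² + By²)) = 48.31204°
λₘ = λ₁ + atan2(By, cos φ₁ + Bx) = -99.35288°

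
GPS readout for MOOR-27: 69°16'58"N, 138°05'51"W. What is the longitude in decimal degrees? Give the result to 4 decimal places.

138.0975°W

138° + 5′/60 + 51″/3600 = 138 + 0.08333 + 0.01417 = 138.0975°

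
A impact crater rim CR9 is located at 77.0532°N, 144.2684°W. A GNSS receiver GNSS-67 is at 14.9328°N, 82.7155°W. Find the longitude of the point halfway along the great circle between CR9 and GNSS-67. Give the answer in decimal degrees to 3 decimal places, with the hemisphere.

93.119°W

Bx = cos φ₂ cos Δλ = 0.460260,  By = cos φ₂ sin Δλ = 0.849564
φₘ = atan2(sin φ₁ + sin φ₂, √((cos φ₁ + Bx)² + By²)) = 48.48250°
λₘ = λ₁ + atan2(By, cos φ₁ + Bx) = -93.11915°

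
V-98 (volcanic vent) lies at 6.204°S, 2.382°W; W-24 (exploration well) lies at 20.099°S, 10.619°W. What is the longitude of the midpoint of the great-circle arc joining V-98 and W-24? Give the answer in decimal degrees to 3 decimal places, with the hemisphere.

6.383°W

Bx = cos φ₂ cos Δλ = 0.929412,  By = cos φ₂ sin Δλ = -0.134543
φₘ = atan2(sin φ₁ + sin φ₂, √((cos φ₁ + Bx)² + By²)) = -13.18434°
λₘ = λ₁ + atan2(By, cos φ₁ + Bx) = -6.38304°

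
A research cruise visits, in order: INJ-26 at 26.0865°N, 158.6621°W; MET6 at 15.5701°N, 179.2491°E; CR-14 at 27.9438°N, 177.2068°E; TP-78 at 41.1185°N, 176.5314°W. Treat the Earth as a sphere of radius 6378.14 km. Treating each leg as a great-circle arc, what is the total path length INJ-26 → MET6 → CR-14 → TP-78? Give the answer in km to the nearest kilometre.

5541 km

INJ-26→MET6: c = 0.403478 rad, d = 2573.44 km
MET6→CR-14: c = 0.218470 rad, d = 1393.43 km
CR-14→TP-78: c = 0.246759 rad, d = 1573.87 km
Total = 2573.44 + 1393.43 + 1573.87 = 5540.74 km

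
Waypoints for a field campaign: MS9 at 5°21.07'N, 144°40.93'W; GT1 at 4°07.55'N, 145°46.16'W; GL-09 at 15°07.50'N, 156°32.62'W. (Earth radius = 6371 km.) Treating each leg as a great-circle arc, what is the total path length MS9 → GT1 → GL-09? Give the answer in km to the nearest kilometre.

1881 km

MS9: φ = +5.35117°, λ = -144.68217°
GT1: φ = +4.12583°, λ = -145.76933°
GL-09: φ = +15.12500°, λ = -156.54367°
MS9→GT1: c = 0.028547 rad, d = 181.87 km
GT1→GL-09: c = 0.266662 rad, d = 1698.90 km
Total = 181.87 + 1698.90 = 1880.78 km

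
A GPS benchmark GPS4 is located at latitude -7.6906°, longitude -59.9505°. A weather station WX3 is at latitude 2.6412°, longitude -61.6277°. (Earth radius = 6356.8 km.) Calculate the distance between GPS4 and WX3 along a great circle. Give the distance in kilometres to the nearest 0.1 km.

Δφ = 10.3318°,  Δλ = -1.6772°
a = sin²(Δφ/2) + cos φ₁ cos φ₂ sin²(Δλ/2) = 0.008319
c = 2·arcsin(√a) = 0.182674 rad = 10.4664°
d = R·c = 6356.8 × 0.182674 = 1161.2 km

1161.2 km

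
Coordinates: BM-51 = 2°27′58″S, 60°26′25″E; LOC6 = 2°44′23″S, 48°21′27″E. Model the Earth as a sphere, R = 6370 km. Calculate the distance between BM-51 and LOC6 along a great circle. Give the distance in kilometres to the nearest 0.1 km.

BM-51: φ = -2.46611°, λ = +60.44028°
LOC6: φ = -2.73972°, λ = +48.35750°
Δφ = -0.2736°,  Δλ = -12.0828°
a = sin²(Δφ/2) + cos φ₁ cos φ₂ sin²(Δλ/2) = 0.011060
c = 2·arcsin(√a) = 0.210720 rad = 12.0734°
d = R·c = 6370 × 0.210720 = 1342.3 km

1342.3 km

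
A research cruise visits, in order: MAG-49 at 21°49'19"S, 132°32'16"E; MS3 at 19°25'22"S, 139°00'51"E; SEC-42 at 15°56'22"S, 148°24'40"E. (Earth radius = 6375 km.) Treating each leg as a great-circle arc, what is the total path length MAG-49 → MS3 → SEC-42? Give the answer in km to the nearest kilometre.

MAG-49: φ = -21.82194°, λ = +132.53778°
MS3: φ = -19.42278°, λ = +139.01417°
SEC-42: φ = -15.93944°, λ = +148.41111°
MAG-49→MS3: c = 0.113760 rad, d = 725.22 km
MS3→SEC-42: c = 0.167626 rad, d = 1068.62 km
Total = 725.22 + 1068.62 = 1793.84 km

1794 km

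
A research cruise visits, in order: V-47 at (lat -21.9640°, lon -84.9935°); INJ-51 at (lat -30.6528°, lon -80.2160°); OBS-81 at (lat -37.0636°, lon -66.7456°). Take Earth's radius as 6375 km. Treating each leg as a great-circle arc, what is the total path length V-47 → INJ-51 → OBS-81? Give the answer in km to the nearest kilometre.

V-47→INJ-51: c = 0.169012 rad, d = 1077.45 km
INJ-51→OBS-81: c = 0.224694 rad, d = 1432.42 km
Total = 1077.45 + 1432.42 = 2509.87 km

2510 km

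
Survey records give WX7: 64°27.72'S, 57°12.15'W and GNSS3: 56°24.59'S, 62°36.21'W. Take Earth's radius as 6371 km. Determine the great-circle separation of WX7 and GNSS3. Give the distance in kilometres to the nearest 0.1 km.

942.3 km

WX7: φ = -64.46200°, λ = -57.20250°
GNSS3: φ = -56.40983°, λ = -62.60350°
Δφ = 8.0522°,  Δλ = -5.4010°
a = sin²(Δφ/2) + cos φ₁ cos φ₂ sin²(Δλ/2) = 0.005459
c = 2·arcsin(√a) = 0.147905 rad = 8.4743°
d = R·c = 6371 × 0.147905 = 942.3 km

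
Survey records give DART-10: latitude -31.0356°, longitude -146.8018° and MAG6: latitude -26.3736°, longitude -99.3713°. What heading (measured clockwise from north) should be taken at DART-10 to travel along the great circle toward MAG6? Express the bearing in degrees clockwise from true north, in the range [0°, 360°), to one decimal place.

Δλ = 47.4305°
y = sin Δλ · cos φ₂ = 0.659804
x = cos φ₁ sin φ₂ − sin φ₁ cos φ₂ cos Δλ = -0.068157
θ = atan2(y, x) = 95.8977° → 95.8977° (mod 360°)

95.9°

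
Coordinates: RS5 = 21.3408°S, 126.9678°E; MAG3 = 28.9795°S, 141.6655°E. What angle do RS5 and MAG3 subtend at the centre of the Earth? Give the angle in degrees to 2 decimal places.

Δφ = -7.6387°,  Δλ = 14.6977°
a = sin²(Δφ/2) + cos φ₁ cos φ₂ sin²(Δλ/2) = 0.017768
c = 2·arcsin(√a) = 0.267390 rad = 15.3203°

15.32°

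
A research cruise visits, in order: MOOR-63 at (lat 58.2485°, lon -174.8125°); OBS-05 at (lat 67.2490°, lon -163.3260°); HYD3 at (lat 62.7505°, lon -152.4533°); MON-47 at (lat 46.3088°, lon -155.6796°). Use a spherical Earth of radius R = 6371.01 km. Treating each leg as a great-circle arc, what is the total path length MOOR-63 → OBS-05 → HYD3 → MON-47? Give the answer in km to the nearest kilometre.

MOOR-63→OBS-05: c = 0.181295 rad, d = 1155.03 km
OBS-05→HYD3: c = 0.111944 rad, d = 713.20 km
HYD3→MON-47: c = 0.288728 rad, d = 1839.49 km
Total = 1155.03 + 713.20 + 1839.49 = 3707.72 km

3708 km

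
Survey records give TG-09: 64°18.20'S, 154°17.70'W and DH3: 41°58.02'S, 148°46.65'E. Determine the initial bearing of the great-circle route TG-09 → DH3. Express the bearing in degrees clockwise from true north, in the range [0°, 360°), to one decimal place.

TG-09: φ = -64.30333°, λ = -154.29500°
DH3: φ = -41.96700°, λ = +148.77750°
Δλ = -56.9275°
y = sin Δλ · cos φ₂ = -0.623064
x = cos φ₁ sin φ₂ − sin φ₁ cos φ₂ cos Δλ = 0.075663
θ = atan2(y, x) = -83.0761° → 276.9239° (mod 360°)

276.9°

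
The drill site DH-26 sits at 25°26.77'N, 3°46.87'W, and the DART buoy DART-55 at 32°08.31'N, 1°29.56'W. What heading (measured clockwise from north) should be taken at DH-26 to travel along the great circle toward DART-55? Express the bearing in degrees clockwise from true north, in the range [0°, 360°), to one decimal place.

DH-26: φ = +25.44617°, λ = -3.78117°
DART-55: φ = +32.13850°, λ = -1.49267°
Δλ = 2.2885°
y = sin Δλ · cos φ₂ = 0.033812
x = cos φ₁ sin φ₂ − sin φ₁ cos φ₂ cos Δλ = 0.116828
θ = atan2(y, x) = 16.1415° → 16.1415° (mod 360°)

16.1°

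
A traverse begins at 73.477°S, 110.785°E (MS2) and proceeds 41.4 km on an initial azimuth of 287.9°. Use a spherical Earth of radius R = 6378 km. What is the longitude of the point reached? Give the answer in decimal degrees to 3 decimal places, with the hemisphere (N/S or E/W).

δ = d/R = 41.4/6378 = 0.006491 rad
φ₂ = arcsin(sin φ₁ cos δ + cos φ₁ sin δ cos θ)
   = arcsin(-0.95871·0.99998 + 0.28440·0.00649·0.30736) = -73.35903°
λ₂ = λ₁ + atan2(sin θ sin δ cos φ₁, cos δ − sin φ₁ sin φ₂) = 109.54909°

109.549°E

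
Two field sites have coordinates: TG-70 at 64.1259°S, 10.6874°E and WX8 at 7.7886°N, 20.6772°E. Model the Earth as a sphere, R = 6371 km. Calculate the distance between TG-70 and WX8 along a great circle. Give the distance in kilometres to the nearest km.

Δφ = 71.9145°,  Δλ = 9.9898°
a = sin²(Δφ/2) + cos φ₁ cos φ₂ sin²(Δλ/2) = 0.348060
c = 2·arcsin(√a) = 1.262033 rad = 72.3092°
d = R·c = 6371 × 1.262033 = 8040.4 km

8040 km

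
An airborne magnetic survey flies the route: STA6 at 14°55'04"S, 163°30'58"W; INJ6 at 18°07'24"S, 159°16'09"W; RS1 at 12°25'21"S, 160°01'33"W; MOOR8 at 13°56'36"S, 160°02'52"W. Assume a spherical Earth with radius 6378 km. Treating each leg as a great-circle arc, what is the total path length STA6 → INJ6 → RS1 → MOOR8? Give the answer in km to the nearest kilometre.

STA6: φ = -14.91778°, λ = -163.51611°
INJ6: φ = -18.12333°, λ = -159.26917°
RS1: φ = -12.42250°, λ = -160.02583°
MOOR8: φ = -13.94333°, λ = -160.04778°
STA6→INJ6: c = 0.090434 rad, d = 576.79 km
INJ6→RS1: c = 0.100310 rad, d = 639.78 km
RS1→MOOR8: c = 0.026546 rad, d = 169.31 km
Total = 576.79 + 639.78 + 169.31 = 1385.87 km

1386 km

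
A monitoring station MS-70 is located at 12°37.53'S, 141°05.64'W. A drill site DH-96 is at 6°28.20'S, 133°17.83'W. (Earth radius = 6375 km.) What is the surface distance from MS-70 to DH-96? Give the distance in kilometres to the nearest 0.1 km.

1095.5 km

MS-70: φ = -12.62550°, λ = -141.09400°
DH-96: φ = -6.47000°, λ = -133.29717°
Δφ = 6.1555°,  Δλ = 7.7968°
a = sin²(Δφ/2) + cos φ₁ cos φ₂ sin²(Δλ/2) = 0.007365
c = 2·arcsin(√a) = 0.171845 rad = 9.8460°
d = R·c = 6375 × 0.171845 = 1095.5 km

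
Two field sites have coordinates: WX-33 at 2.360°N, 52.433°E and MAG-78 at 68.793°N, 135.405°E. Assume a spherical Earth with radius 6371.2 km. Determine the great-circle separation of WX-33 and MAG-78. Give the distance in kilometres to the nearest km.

9481 km

Δφ = 66.4330°,  Δλ = 82.9720°
a = sin²(Δφ/2) + cos φ₁ cos φ₂ sin²(Δλ/2) = 0.458694
c = 2·arcsin(√a) = 1.488090 rad = 85.2613°
d = R·c = 6371.2 × 1.488090 = 9480.9 km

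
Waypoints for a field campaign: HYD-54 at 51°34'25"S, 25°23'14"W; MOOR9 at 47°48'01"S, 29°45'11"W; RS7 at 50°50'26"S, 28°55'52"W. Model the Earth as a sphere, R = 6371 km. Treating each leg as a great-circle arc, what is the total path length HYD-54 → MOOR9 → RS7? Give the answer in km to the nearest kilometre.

867 km

HYD-54: φ = -51.57361°, λ = -25.38722°
MOOR9: φ = -47.80028°, λ = -29.75306°
RS7: φ = -50.84056°, λ = -28.93111°
HYD-54→MOOR9: c = 0.082232 rad, d = 523.90 km
MOOR9→RS7: c = 0.053880 rad, d = 343.27 km
Total = 523.90 + 343.27 = 867.17 km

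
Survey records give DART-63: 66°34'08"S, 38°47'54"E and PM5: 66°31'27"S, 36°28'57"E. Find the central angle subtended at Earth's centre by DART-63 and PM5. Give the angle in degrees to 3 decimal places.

0.923°

DART-63: φ = -66.56889°, λ = +38.79833°
PM5: φ = -66.52417°, λ = +36.48250°
Δφ = 0.0447°,  Δλ = -2.3158°
a = sin²(Δφ/2) + cos φ₁ cos φ₂ sin²(Δλ/2) = 0.000065
c = 2·arcsin(√a) = 0.016105 rad = 0.9227°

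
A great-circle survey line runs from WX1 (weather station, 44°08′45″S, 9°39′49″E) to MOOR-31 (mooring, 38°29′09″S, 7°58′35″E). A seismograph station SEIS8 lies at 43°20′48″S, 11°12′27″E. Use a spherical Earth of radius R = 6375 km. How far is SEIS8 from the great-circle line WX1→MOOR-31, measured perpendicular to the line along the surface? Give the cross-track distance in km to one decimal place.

141.6 km

WX1: φ = -44.14583°, λ = +9.66361°
MOOR-31: φ = -38.48583°, λ = +7.97639°
SEIS8: φ = -43.34667°, λ = +11.20750°
δ₁₃ = central angle WX1→SEIS8 = 0.023947 rad  (haversine)
θ₁₃ = bearing WX1→SEIS8 = 54.913°,  θ₁₂ = bearing WX1→MOOR-31 = 346.816°
dₓₜ = R·arcsin(sin δ₁₃ · sin(θ₁₃ − θ₁₂)) = 6375·arcsin(0.02394·sin(-291.904°)) = 141.638 km
|dₓₜ| = 141.638 km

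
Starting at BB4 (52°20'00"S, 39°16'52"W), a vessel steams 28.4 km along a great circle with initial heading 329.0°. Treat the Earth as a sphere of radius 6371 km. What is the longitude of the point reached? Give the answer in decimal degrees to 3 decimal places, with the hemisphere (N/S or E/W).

39.495°W

BB4: φ = -52.33333°, λ = -39.28111°
δ = d/R = 28.4/6371 = 0.004458 rad
φ₂ = arcsin(sin φ₁ cos δ + cos φ₁ sin δ cos θ)
   = arcsin(-0.79158·0.99999 + 0.61107·0.00446·0.85717) = -52.11421°
λ₂ = λ₁ + atan2(sin θ sin δ cos φ₁, cos δ − sin φ₁ sin φ₂) = -39.49532°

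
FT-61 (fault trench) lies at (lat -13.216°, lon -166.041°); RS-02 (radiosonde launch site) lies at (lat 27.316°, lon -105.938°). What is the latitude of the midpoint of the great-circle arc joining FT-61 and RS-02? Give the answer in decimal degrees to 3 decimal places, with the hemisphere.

Bx = cos φ₂ cos Δλ = 0.442861,  By = cos φ₂ sin Δλ = 0.770252
φₘ = atan2(sin φ₁ + sin φ₂, √((cos φ₁ + Bx)² + By²)) = 8.12839°
λₘ = λ₁ + atan2(By, cos φ₁ + Bx) = -137.50283°

8.128°N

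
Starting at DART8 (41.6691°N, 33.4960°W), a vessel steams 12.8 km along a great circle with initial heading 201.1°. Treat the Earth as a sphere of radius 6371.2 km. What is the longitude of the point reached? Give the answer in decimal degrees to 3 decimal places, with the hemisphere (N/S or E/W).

δ = d/R = 12.8/6371.2 = 0.002009 rad
φ₂ = arcsin(sin φ₁ cos δ + cos φ₁ sin δ cos θ)
   = arcsin(0.66483·1.00000 + 0.74700·0.00201·-0.93295) = 41.56169°
λ₂ = λ₁ + atan2(sin θ sin δ cos φ₁, cos δ − sin φ₁ sin φ₂) = -33.55138°

33.551°W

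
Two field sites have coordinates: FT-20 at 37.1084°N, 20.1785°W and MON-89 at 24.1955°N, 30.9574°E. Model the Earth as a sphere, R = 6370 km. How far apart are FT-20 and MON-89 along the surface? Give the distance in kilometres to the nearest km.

Δφ = -12.9129°,  Δλ = 51.1359°
a = sin²(Δφ/2) + cos φ₁ cos φ₂ sin²(Δλ/2) = 0.148139
c = 2·arcsin(√a) = 0.790173 rad = 45.2736°
d = R·c = 6370 × 0.790173 = 5033.4 km

5033 km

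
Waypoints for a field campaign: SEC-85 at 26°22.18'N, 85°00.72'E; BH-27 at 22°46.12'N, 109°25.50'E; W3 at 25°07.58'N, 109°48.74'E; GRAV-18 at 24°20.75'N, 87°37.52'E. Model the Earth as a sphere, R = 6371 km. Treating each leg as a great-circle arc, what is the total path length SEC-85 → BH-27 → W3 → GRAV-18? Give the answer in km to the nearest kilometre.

5002 km

SEC-85: φ = +26.36967°, λ = +85.01200°
BH-27: φ = +22.76867°, λ = +109.42500°
W3: φ = +25.12633°, λ = +109.81233°
GRAV-18: φ = +24.34583°, λ = +87.62533°
SEC-85→BH-27: c = 0.391962 rad, d = 2497.19 km
BH-27→W3: c = 0.041610 rad, d = 265.10 km
W3→GRAV-18: c = 0.351575 rad, d = 2239.89 km
Total = 2497.19 + 265.10 + 2239.89 = 5002.18 km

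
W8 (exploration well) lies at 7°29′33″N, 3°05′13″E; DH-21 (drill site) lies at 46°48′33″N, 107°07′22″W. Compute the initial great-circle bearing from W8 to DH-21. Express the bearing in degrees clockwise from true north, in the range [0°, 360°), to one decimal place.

319.6°

W8: φ = +7.49250°, λ = +3.08694°
DH-21: φ = +46.80917°, λ = -107.12278°
Δλ = -110.2097°
y = sin Δλ · cos φ₂ = -0.642293
x = cos φ₁ sin φ₂ − sin φ₁ cos φ₂ cos Δλ = 0.753684
θ = atan2(y, x) = -40.4378° → 319.5622° (mod 360°)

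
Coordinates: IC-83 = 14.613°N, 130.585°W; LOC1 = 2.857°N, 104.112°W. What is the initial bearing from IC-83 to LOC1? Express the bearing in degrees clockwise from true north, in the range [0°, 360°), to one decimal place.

Δλ = 26.4730°
y = sin Δλ · cos φ₂ = 0.445222
x = cos φ₁ sin φ₂ − sin φ₁ cos φ₂ cos Δλ = -0.177323
θ = atan2(y, x) = 111.7164° → 111.7164° (mod 360°)

111.7°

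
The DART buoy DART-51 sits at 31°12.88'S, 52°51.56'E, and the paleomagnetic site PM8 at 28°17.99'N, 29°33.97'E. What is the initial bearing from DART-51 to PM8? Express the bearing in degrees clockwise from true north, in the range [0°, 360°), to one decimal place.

DART-51: φ = -31.21467°, λ = +52.85933°
PM8: φ = +28.29983°, λ = +29.56617°
Δλ = -23.2932°
y = sin Δλ · cos φ₂ = -0.348173
x = cos φ₁ sin φ₂ − sin φ₁ cos φ₂ cos Δλ = 0.824566
θ = atan2(y, x) = -22.8919° → 337.1081° (mod 360°)

337.1°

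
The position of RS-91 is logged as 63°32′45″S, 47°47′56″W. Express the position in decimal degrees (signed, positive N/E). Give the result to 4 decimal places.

lat: 63.5458° S → -63.5458°
lon: 47.7989° W → -47.7989°

-63.5458°, -47.7989°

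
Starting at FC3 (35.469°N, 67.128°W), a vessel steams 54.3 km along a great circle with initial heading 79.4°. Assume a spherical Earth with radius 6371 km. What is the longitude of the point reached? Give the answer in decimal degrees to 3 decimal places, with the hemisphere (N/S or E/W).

66.538°W

δ = d/R = 54.3/6371 = 0.008523 rad
φ₂ = arcsin(sin φ₁ cos δ + cos φ₁ sin δ cos θ)
   = arcsin(0.58026·0.99996 + 0.81443·0.00852·0.18395) = 35.55739°
λ₂ = λ₁ + atan2(sin θ sin δ cos φ₁, cos δ − sin φ₁ sin φ₂) = -66.53798°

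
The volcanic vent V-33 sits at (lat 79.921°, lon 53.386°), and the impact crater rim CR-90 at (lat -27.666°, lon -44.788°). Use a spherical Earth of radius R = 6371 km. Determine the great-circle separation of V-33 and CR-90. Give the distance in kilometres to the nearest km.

13191 km

Δφ = -107.5870°,  Δλ = -98.1740°
a = sin²(Δφ/2) + cos φ₁ cos φ₂ sin²(Δλ/2) = 0.739594
c = 2·arcsin(√a) = 2.070526 rad = 118.6324°
d = R·c = 6371 × 2.070526 = 13191.3 km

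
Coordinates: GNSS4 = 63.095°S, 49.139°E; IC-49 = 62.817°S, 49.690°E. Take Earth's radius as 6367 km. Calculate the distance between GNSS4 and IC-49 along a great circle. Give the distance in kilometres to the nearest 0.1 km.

Δφ = 0.2780°,  Δλ = 0.5510°
a = sin²(Δφ/2) + cos φ₁ cos φ₂ sin²(Δλ/2) = 0.000011
c = 2·arcsin(√a) = 0.006531 rad = 0.3742°
d = R·c = 6367 × 0.006531 = 41.6 km

41.6 km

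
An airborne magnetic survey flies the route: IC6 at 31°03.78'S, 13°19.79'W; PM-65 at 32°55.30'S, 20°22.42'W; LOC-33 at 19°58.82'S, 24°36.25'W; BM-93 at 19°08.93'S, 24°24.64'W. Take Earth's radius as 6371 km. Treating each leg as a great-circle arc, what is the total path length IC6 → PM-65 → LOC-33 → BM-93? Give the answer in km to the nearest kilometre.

IC6: φ = -31.06300°, λ = -13.32983°
PM-65: φ = -32.92167°, λ = -20.37367°
LOC-33: φ = -19.98033°, λ = -24.60417°
BM-93: φ = -19.14883°, λ = -24.41067°
IC6→PM-65: c = 0.109169 rad, d = 695.52 km
PM-65→LOC-33: c = 0.235274 rad, d = 1498.93 km
LOC-33→BM-93: c = 0.014857 rad, d = 94.66 km
Total = 695.52 + 1498.93 + 94.66 = 2289.10 km

2289 km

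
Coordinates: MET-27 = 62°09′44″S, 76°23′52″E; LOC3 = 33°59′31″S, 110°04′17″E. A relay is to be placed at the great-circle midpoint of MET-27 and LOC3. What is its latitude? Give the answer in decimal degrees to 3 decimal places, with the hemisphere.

49.221°S

MET-27: φ = -62.16222°, λ = +76.39778°
LOC3: φ = -33.99194°, λ = +110.07139°
Bx = cos φ₂ cos Δλ = 0.689998,  By = cos φ₂ sin Δλ = 0.459713
φₘ = atan2(sin φ₁ + sin φ₂, √((cos φ₁ + Bx)² + By²)) = -49.22074°
λₘ = λ₁ + atan2(By, cos φ₁ + Bx) = 98.06781°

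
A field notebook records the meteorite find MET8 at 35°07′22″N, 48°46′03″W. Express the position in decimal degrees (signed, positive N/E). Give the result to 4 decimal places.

lat: 35.1228° N → +35.1228°
lon: 48.7675° W → -48.7675°

+35.1228°, -48.7675°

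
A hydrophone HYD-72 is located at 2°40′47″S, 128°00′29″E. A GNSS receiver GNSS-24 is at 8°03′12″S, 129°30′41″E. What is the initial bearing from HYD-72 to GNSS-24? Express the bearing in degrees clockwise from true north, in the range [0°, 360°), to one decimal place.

164.5°

HYD-72: φ = -2.67972°, λ = +128.00806°
GNSS-24: φ = -8.05333°, λ = +129.51139°
Δλ = 1.5033°
y = sin Δλ · cos φ₂ = 0.025976
x = cos φ₁ sin φ₂ − sin φ₁ cos φ₂ cos Δλ = -0.093666
θ = atan2(y, x) = 164.4997° → 164.4997° (mod 360°)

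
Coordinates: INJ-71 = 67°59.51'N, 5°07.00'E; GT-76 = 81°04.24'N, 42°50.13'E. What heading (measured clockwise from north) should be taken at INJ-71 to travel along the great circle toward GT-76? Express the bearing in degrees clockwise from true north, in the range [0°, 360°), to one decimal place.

20.3°

INJ-71: φ = +67.99183°, λ = +5.11667°
GT-76: φ = +81.07067°, λ = +42.83550°
Δλ = 37.7188°
y = sin Δλ · cos φ₂ = 0.094959
x = cos φ₁ sin φ₂ − sin φ₁ cos φ₂ cos Δλ = 0.256365
θ = atan2(y, x) = 20.3250° → 20.3250° (mod 360°)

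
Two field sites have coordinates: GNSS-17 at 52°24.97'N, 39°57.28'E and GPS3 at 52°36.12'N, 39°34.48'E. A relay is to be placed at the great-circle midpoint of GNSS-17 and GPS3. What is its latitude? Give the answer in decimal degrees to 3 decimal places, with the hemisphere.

GNSS-17: φ = +52.41617°, λ = +39.95467°
GPS3: φ = +52.60200°, λ = +39.57467°
Bx = cos φ₂ cos Δλ = 0.607335,  By = cos φ₂ sin Δλ = -0.004028
φₘ = atan2(sin φ₁ + sin φ₂, √((cos φ₁ + Bx)² + By²)) = 52.50924°
λₘ = λ₁ + atan2(By, cos φ₁ + Bx) = 39.76507°

52.509°N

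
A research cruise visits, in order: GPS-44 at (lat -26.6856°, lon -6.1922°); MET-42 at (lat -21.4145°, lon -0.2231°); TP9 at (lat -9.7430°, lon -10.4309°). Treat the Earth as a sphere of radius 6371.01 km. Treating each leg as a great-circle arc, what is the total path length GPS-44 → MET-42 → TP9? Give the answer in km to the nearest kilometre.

GPS-44→MET-42: c = 0.132299 rad, d = 842.88 km
MET-42→TP9: c = 0.266113 rad, d = 1695.41 km
Total = 842.88 + 1695.41 = 2538.29 km

2538 km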